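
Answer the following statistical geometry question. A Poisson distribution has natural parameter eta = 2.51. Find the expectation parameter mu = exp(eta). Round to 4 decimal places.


Expectation parameter for Poisson exponential family:
mu = exp(eta).
eta = 2.51.
mu = exp(2.51) = 12.3049

12.3049


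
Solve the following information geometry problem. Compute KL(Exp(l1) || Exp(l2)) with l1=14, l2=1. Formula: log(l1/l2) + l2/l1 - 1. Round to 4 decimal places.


KL divergence for exponential family:
KL = log(l1/l2) + l2/l1 - 1.
log(14/1) = 2.639057.
1/14 = 0.071429.
KL = 2.639057 + 0.071429 - 1 = 1.7105

1.7105


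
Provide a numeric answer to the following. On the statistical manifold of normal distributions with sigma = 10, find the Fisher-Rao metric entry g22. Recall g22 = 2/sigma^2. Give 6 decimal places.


For the 2-parameter normal family, the Fisher metric has:
  g11 = 1/sigma^2, g22 = 2/sigma^2.
sigma = 10, sigma^2 = 100.
g22 = 0.020000

0.020000


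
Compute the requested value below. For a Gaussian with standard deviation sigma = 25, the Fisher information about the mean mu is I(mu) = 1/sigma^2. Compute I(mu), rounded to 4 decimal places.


The Fisher information for the mean of a normal distribution is I(mu) = 1/sigma^2.
sigma = 25, so sigma^2 = 625.
I(mu) = 1/625 = 0.0016

0.0016


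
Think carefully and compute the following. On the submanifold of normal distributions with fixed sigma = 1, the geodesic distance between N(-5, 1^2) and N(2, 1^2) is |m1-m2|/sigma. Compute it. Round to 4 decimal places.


On the fixed-variance normal subfamily, geodesic distance = |m1-m2|/sigma.
|-5 - 2| = 7.
sigma = 1.
d = 7/1 = 7.0000

7.0000


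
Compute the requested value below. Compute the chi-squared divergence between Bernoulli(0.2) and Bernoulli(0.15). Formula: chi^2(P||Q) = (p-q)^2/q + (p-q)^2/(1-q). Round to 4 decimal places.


Chi-squared divergence between Bernoulli distributions:
chi^2 = (p-q)^2/q + (p-q)^2/(1-q).
p = 0.2, q = 0.15, p-q = 0.05.
(p-q)^2 = 0.0025.
term1 = 0.0025/0.15 = 0.016667.
term2 = 0.0025/0.85 = 0.002941.
chi^2 = 0.016667 + 0.002941 = 0.0196

0.0196


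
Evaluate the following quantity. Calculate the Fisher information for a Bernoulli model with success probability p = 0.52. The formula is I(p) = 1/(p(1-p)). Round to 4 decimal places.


For Bernoulli(p), Fisher information is I(p) = 1/(p*(1-p)).
p = 0.52, 1-p = 0.48.
p*(1-p) = 0.2496.
I(p) = 1/0.2496 = 4.0064

4.0064


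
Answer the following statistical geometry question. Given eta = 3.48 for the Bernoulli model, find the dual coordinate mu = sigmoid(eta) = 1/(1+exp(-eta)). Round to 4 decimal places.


Dual coordinate (expectation parameter) for Bernoulli:
mu = 1/(1+exp(-eta)).
eta = 3.48.
exp(-eta) = exp(-3.48) = 0.030807.
mu = 1/(1+0.030807) = 0.9701

0.9701


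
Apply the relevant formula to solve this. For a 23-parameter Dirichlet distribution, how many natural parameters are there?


Exponential family dimension calculation:
Dirichlet with 23 components has 23 natural parameters.

23


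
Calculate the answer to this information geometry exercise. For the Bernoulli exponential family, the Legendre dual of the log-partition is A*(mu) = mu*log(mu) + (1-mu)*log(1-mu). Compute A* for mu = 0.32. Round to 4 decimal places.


Legendre transform for Bernoulli:
A*(mu) = mu*log(mu) + (1-mu)*log(1-mu).
mu = 0.32, 1-mu = 0.68.
mu*log(mu) = 0.32*log(0.32) = -0.364619.
(1-mu)*log(1-mu) = 0.68*log(0.68) = -0.26225.
A* = -0.364619 + -0.26225 = -0.6269

-0.6269


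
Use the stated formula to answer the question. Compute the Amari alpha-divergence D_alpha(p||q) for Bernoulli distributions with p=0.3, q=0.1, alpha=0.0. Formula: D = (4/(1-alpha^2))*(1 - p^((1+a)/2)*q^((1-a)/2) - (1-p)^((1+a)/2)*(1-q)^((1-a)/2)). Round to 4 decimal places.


Amari alpha-divergence:
D = (4/(1-alpha^2))*(1 - p^((1+a)/2)*q^((1-a)/2) - (1-p)^((1+a)/2)*(1-q)^((1-a)/2)).
alpha = 0.0, p = 0.3, q = 0.1.
e1 = (1+alpha)/2 = 0.5, e2 = (1-alpha)/2 = 0.5.
t1 = p^e1 * q^e2 = 0.3^0.5 * 0.1^0.5 = 0.173205.
t2 = (1-p)^e1 * (1-q)^e2 = 0.7^0.5 * 0.9^0.5 = 0.793725.
4/(1-alpha^2) = 4.0.
D = 4.0*(1 - 0.173205 - 0.793725) = 0.1323

0.1323


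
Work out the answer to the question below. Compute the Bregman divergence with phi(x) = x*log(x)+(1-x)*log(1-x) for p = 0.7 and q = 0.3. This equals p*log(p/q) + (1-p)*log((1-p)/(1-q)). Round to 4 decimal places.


Bregman divergence with negative entropy generator:
D = p*log(p/q) + (1-p)*log((1-p)/(1-q)).
p = 0.7, q = 0.3.
p*log(p/q) = 0.7*log(0.7/0.3) = 0.593109.
(1-p)*log((1-p)/(1-q)) = 0.3*log(0.3/0.7) = -0.254189.
D = 0.593109 + -0.254189 = 0.3389

0.3389


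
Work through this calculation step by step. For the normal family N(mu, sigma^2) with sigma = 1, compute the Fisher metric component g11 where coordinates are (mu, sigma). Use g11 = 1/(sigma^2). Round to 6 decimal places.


For the 2-parameter normal family, the Fisher metric has:
  g11 = 1/sigma^2, g22 = 2/sigma^2.
sigma = 1, sigma^2 = 1.
g11 = 1.000000

1.000000


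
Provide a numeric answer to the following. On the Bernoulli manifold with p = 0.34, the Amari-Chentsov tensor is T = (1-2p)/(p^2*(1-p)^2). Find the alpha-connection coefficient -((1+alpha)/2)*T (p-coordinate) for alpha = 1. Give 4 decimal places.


Skewness (Amari-Chentsov) tensor: T = (1-2p)/(p^2*(1-p)^2).
p = 0.34, 1-2p = 0.32, p^2 = 0.1156, (1-p)^2 = 0.4356.
T = 0.32/(0.1156 * 0.4356) = 6.354835.
In the p-coordinate, Gamma^(alpha) = Gamma^(0) - (alpha/2)*T with Gamma^(0) = (1/2)*g'(p) = -T/2,
so Gamma^(alpha) = -((1+alpha)/2)*T.
alpha = 1, -(1+alpha)/2 = -1.0.
Gamma = -1.0 * 6.354835 = -6.3548

-6.3548


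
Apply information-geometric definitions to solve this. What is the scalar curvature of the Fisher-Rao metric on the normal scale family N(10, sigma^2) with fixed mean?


This family has a single free parameter, so its statistical manifold
is 1-dimensional. The Riemann curvature tensor of any 1-dimensional
Riemannian manifold vanishes identically, so R = 0.

0


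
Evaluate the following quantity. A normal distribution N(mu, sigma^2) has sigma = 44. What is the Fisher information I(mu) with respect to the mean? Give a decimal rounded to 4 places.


The Fisher information for the mean of a normal distribution is I(mu) = 1/sigma^2.
sigma = 44, so sigma^2 = 1936.
I(mu) = 1/1936 = 0.0005

0.0005


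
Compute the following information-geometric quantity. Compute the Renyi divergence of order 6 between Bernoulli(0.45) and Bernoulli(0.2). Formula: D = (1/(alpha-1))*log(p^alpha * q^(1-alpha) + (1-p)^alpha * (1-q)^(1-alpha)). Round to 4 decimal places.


Renyi divergence of order alpha between Bernoulli distributions:
D = (1/(alpha-1))*log(p^alpha * q^(1-alpha) + (1-p)^alpha * (1-q)^(1-alpha)).
alpha = 6, p = 0.45, q = 0.2.
p^alpha * q^(1-alpha) = 0.45^6 * 0.2^-5 = 25.949268.
(1-p)^alpha * (1-q)^(1-alpha) = 0.55^6 * 0.8^-5 = 0.084475.
sum = 25.949268 + 0.084475 = 26.033742.
D = (1/5)*log(26.033742) = 0.6519

0.6519


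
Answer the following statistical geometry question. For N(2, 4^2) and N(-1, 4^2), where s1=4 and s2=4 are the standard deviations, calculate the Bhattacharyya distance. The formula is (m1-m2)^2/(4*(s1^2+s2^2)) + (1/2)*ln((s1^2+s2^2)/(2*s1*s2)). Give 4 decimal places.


Bhattacharyya distance between two Gaussians:
DB = (m1-m2)^2/(4*(s1^2+s2^2)) + (1/2)*ln((s1^2+s2^2)/(2*s1*s2)).
(m1-m2)^2 = (3)^2 = 9.
s1^2+s2^2 = 16 + 16 = 32.
term1 = 9/128 = 0.070312.
term2 = 0.5*ln(32/32.0) = 0.0.
DB = 0.070312 + 0.0 = 0.0703

0.0703


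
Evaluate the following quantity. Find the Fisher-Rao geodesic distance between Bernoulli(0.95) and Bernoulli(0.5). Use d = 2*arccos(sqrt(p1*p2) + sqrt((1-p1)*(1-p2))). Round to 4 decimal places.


Geodesic distance on Bernoulli manifold:
d(p1,p2) = 2*arccos(sqrt(p1*p2) + sqrt((1-p1)*(1-p2))).
sqrt(p1*p2) = sqrt(0.95*0.5) = 0.689202.
sqrt((1-p1)*(1-p2)) = sqrt(0.05*0.5) = 0.158114.
arg = 0.689202 + 0.158114 = 0.847316.
d = 2*arccos(0.847316) = 1.1198

1.1198


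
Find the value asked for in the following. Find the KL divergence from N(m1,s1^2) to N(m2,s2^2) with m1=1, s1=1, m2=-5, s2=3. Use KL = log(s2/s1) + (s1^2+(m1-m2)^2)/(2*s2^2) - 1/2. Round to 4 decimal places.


KL divergence between normal distributions:
KL = log(s2/s1) + (s1^2 + (m1-m2)^2)/(2*s2^2) - 1/2.
log(3/1) = 1.098612.
(1^2 + (1--5)^2)/(2*3^2) = (1 + 36)/18 = 2.055556.
KL = 1.098612 + 2.055556 - 0.5 = 2.6542

2.6542


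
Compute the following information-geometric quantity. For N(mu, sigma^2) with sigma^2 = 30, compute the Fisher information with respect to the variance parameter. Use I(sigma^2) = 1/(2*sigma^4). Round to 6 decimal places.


Fisher information for variance: I(sigma^2) = 1/(2*sigma^4).
sigma^2 = 30, so sigma^4 = 900.
I = 1/(2*900) = 1/1800 = 0.000556

0.000556


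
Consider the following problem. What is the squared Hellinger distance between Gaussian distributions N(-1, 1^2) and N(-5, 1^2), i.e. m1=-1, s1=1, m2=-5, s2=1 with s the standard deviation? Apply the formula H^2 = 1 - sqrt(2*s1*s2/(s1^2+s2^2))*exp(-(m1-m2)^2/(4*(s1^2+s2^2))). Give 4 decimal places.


Squared Hellinger distance for Gaussians:
H^2 = 1 - sqrt(2*s1*s2/(s1^2+s2^2)) * exp(-(m1-m2)^2/(4*(s1^2+s2^2))).
s1^2 = 1, s2^2 = 1, s1^2+s2^2 = 2.
sqrt(2*1*1/(2)) = 1.0.
(m1-m2)^2 = (4)^2 = 16.
exp(-16/(4*2)) = exp(-2.0) = 0.135335.
H^2 = 1 - 1.0*0.135335 = 0.8647

0.8647


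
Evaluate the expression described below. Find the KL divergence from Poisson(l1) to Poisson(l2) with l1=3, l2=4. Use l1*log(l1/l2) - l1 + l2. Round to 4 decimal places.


KL divergence for Poisson:
KL = l1*log(l1/l2) - l1 + l2.
l1 = 3, l2 = 4.
log(3/4) = -0.287682.
l1*log(l1/l2) = 3 * -0.287682 = -0.863046.
KL = -0.863046 - 3 + 4 = 0.1370

0.1370


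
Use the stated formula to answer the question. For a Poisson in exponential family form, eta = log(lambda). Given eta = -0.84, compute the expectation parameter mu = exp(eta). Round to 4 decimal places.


Expectation parameter for Poisson exponential family:
mu = exp(eta).
eta = -0.84.
mu = exp(-0.84) = 0.4317

0.4317


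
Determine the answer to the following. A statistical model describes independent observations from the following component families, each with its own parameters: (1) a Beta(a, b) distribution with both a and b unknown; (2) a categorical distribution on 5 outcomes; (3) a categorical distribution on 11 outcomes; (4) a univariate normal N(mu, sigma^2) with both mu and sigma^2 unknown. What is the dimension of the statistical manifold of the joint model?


The dimension of a statistical manifold equals the number of free
(independent) real parameters of the model. For a product of independent
blocks the parameter counts add.
- Beta (a, b): 2.
- categorical on 5 outcomes (probabilities sum to 1): 5-1 = 4.
- categorical on 11 outcomes (probabilities sum to 1): 11-1 = 10.
- normal (mu, sigma^2): 2.
Total = 2 + 4 + 10 + 2 = 18.
Dimension = 18

18


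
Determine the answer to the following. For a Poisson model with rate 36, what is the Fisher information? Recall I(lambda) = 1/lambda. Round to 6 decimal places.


Fisher information for Poisson: I(lambda) = 1/lambda.
lambda = 36.
I(lambda) = 1/36 = 0.027778

0.027778


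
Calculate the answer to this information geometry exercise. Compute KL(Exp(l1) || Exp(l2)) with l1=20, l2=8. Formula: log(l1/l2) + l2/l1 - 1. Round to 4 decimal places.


KL divergence for exponential family:
KL = log(l1/l2) + l2/l1 - 1.
log(20/8) = 0.916291.
8/20 = 0.4.
KL = 0.916291 + 0.4 - 1 = 0.3163

0.3163


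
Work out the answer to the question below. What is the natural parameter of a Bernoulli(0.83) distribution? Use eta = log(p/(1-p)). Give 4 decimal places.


Natural parameter for Bernoulli: eta = log(p/(1-p)).
p = 0.83, 1-p = 0.17.
p/(1-p) = 4.882353.
eta = log(4.882353) = 1.5856

1.5856


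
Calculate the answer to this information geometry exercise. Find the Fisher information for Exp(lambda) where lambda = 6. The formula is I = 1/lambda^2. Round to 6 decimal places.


Fisher information for exponential: I(lambda) = 1/lambda^2.
lambda = 6, lambda^2 = 36.
I = 1/36 = 0.027778

0.027778


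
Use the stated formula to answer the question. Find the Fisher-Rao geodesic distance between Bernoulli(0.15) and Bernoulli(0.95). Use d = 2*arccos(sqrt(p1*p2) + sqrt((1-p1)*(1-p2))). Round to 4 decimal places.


Geodesic distance on Bernoulli manifold:
d(p1,p2) = 2*arccos(sqrt(p1*p2) + sqrt((1-p1)*(1-p2))).
sqrt(p1*p2) = sqrt(0.15*0.95) = 0.377492.
sqrt((1-p1)*(1-p2)) = sqrt(0.85*0.05) = 0.206155.
arg = 0.377492 + 0.206155 = 0.583647.
d = 2*arccos(0.583647) = 1.8952

1.8952


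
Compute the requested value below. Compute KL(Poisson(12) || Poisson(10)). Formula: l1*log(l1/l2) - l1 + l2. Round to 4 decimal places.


KL divergence for Poisson:
KL = l1*log(l1/l2) - l1 + l2.
l1 = 12, l2 = 10.
log(12/10) = 0.182322.
l1*log(l1/l2) = 12 * 0.182322 = 2.187859.
KL = 2.187859 - 12 + 10 = 0.1879

0.1879


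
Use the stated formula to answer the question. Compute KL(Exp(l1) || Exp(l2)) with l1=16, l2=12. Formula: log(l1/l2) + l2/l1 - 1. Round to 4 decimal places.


KL divergence for exponential family:
KL = log(l1/l2) + l2/l1 - 1.
log(16/12) = 0.287682.
12/16 = 0.75.
KL = 0.287682 + 0.75 - 1 = 0.0377

0.0377


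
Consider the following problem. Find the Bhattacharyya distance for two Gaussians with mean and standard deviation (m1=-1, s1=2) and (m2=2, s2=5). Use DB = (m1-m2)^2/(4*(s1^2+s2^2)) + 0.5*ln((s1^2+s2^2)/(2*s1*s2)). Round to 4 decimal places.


Bhattacharyya distance between two Gaussians:
DB = (m1-m2)^2/(4*(s1^2+s2^2)) + (1/2)*ln((s1^2+s2^2)/(2*s1*s2)).
(m1-m2)^2 = (-3)^2 = 9.
s1^2+s2^2 = 4 + 25 = 29.
term1 = 9/116 = 0.077586.
term2 = 0.5*ln(29/20.0) = 0.185782.
DB = 0.077586 + 0.185782 = 0.2634

0.2634


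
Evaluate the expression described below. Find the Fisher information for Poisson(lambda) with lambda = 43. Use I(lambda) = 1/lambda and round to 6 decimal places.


Fisher information for Poisson: I(lambda) = 1/lambda.
lambda = 43.
I(lambda) = 1/43 = 0.023256

0.023256


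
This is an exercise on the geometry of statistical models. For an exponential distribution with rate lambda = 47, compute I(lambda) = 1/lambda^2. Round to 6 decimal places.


Fisher information for exponential: I(lambda) = 1/lambda^2.
lambda = 47, lambda^2 = 2209.
I = 1/2209 = 0.000453

0.000453


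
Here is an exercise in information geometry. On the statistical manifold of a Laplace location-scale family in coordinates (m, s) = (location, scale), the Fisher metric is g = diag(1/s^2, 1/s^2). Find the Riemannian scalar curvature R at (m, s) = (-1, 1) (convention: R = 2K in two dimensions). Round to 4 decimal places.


The metric has the form g = (A dm^2 + B ds^2)/s^2 with A = 1, B = 1.
Substitute u = sqrt(A/B)*m: g = B*(du^2 + ds^2)/s^2, i.e. B times the
Poincare upper half-plane metric, which has constant Gaussian curvature -1.
Scaling a 2D metric by a constant c divides the Gaussian curvature by c,
so K = -1/B = -1/(1) = -1.0000 everywhere (the point (m, s) = (-1, 1) is irrelevant:
the curvature is constant).
Scalar curvature in dimension 2: R = 2K = -2/(1) = -2.0000.

-2.0000


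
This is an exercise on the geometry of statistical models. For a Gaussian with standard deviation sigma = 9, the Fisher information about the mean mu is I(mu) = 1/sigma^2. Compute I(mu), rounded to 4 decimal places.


The Fisher information for the mean of a normal distribution is I(mu) = 1/sigma^2.
sigma = 9, so sigma^2 = 81.
I(mu) = 1/81 = 0.0123

0.0123


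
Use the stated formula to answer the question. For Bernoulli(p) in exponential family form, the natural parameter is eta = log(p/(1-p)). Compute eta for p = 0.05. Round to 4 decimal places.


Natural parameter for Bernoulli: eta = log(p/(1-p)).
p = 0.05, 1-p = 0.95.
p/(1-p) = 0.052632.
eta = log(0.052632) = -2.9444

-2.9444


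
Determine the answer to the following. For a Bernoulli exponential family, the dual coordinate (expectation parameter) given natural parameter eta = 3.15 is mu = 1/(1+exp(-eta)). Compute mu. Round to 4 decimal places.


Dual coordinate (expectation parameter) for Bernoulli:
mu = 1/(1+exp(-eta)).
eta = 3.15.
exp(-eta) = exp(-3.15) = 0.042852.
mu = 1/(1+0.042852) = 0.9589

0.9589


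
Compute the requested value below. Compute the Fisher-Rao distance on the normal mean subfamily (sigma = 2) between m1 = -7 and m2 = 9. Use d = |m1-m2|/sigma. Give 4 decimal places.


On the fixed-variance normal subfamily, geodesic distance = |m1-m2|/sigma.
|-7 - 9| = 16.
sigma = 2.
d = 16/2 = 8.0000

8.0000


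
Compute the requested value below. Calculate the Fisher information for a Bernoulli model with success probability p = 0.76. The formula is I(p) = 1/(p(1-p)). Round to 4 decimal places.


For Bernoulli(p), Fisher information is I(p) = 1/(p*(1-p)).
p = 0.76, 1-p = 0.24.
p*(1-p) = 0.1824.
I(p) = 1/0.1824 = 5.4825

5.4825


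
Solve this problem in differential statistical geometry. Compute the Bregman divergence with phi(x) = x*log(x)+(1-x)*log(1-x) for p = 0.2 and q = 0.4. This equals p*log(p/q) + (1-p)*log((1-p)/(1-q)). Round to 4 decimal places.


Bregman divergence with negative entropy generator:
D = p*log(p/q) + (1-p)*log((1-p)/(1-q)).
p = 0.2, q = 0.4.
p*log(p/q) = 0.2*log(0.2/0.4) = -0.138629.
(1-p)*log((1-p)/(1-q)) = 0.8*log(0.8/0.6) = 0.230146.
D = -0.138629 + 0.230146 = 0.0915

0.0915


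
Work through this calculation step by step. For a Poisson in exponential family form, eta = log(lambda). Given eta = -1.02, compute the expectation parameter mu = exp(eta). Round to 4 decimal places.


Expectation parameter for Poisson exponential family:
mu = exp(eta).
eta = -1.02.
mu = exp(-1.02) = 0.3606

0.3606


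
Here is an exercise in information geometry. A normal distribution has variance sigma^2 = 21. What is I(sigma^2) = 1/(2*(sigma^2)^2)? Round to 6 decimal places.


Fisher information for variance: I(sigma^2) = 1/(2*sigma^4).
sigma^2 = 21, so sigma^4 = 441.
I = 1/(2*441) = 1/882 = 0.001134

0.001134


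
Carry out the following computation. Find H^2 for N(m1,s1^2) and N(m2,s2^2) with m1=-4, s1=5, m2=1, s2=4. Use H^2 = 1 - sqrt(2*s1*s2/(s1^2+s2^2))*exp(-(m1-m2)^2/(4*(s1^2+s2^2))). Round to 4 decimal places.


Squared Hellinger distance for Gaussians:
H^2 = 1 - sqrt(2*s1*s2/(s1^2+s2^2)) * exp(-(m1-m2)^2/(4*(s1^2+s2^2))).
s1^2 = 25, s2^2 = 16, s1^2+s2^2 = 41.
sqrt(2*5*4/(41)) = 0.98773.
(m1-m2)^2 = (-5)^2 = 25.
exp(-25/(4*41)) = exp(-0.152439) = 0.858611.
H^2 = 1 - 0.98773*0.858611 = 0.1519

0.1519


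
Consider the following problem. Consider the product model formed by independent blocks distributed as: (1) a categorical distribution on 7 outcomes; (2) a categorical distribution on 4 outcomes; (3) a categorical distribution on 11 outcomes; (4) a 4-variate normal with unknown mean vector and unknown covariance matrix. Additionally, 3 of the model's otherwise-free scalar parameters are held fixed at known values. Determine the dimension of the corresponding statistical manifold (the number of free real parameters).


The dimension of a statistical manifold equals the number of free
(independent) real parameters of the model. For a product of independent
blocks the parameter counts add.
- categorical on 7 outcomes (probabilities sum to 1): 7-1 = 6.
- categorical on 4 outcomes (probabilities sum to 1): 4-1 = 3.
- categorical on 11 outcomes (probabilities sum to 1): 11-1 = 10.
- 4-variate normal: 4 (mean) + 4*5/2 = 10 (symmetric covariance) = 14.
Total = 6 + 3 + 10 + 14 = 33.
3 parameter(s) fixed at known values: 33 - 3 = 30.
Dimension = 30

30


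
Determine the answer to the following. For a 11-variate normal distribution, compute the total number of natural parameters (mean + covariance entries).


Exponential family dimension calculation:
For 11-dim MVN: mean has 11 params, covariance has 11*12/2 = 66 unique entries.
Total dim = 11 + 66 = 77.

77


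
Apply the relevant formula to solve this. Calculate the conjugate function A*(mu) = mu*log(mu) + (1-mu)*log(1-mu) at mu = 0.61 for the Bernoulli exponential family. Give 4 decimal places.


Legendre transform for Bernoulli:
A*(mu) = mu*log(mu) + (1-mu)*log(1-mu).
mu = 0.61, 1-mu = 0.39.
mu*log(mu) = 0.61*log(0.61) = -0.301521.
(1-mu)*log(1-mu) = 0.39*log(0.39) = -0.367227.
A* = -0.301521 + -0.367227 = -0.6687

-0.6687


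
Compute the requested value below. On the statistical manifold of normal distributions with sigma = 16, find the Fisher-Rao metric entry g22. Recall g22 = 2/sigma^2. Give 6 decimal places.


For the 2-parameter normal family, the Fisher metric has:
  g11 = 1/sigma^2, g22 = 2/sigma^2.
sigma = 16, sigma^2 = 256.
g22 = 0.007813

0.007813


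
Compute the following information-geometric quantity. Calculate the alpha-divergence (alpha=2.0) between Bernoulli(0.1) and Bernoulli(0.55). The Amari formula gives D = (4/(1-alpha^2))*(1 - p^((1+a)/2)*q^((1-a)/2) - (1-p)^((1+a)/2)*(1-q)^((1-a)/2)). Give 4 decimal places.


Amari alpha-divergence:
D = (4/(1-alpha^2))*(1 - p^((1+a)/2)*q^((1-a)/2) - (1-p)^((1+a)/2)*(1-q)^((1-a)/2)).
alpha = 2.0, p = 0.1, q = 0.55.
e1 = (1+alpha)/2 = 1.5, e2 = (1-alpha)/2 = -0.5.
t1 = p^e1 * q^e2 = 0.1^1.5 * 0.55^-0.5 = 0.04264.
t2 = (1-p)^e1 * (1-q)^e2 = 0.9^1.5 * 0.45^-0.5 = 1.272792.
4/(1-alpha^2) = -1.333333.
D = -1.333333*(1 - 0.04264 - 1.272792) = 0.4206

0.4206


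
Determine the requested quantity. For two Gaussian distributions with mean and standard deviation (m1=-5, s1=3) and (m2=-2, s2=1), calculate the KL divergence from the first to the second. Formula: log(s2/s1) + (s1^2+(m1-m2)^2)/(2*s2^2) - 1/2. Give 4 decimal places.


KL divergence between normal distributions:
KL = log(s2/s1) + (s1^2 + (m1-m2)^2)/(2*s2^2) - 1/2.
log(1/3) = -1.098612.
(3^2 + (-5--2)^2)/(2*1^2) = (9 + 9)/2 = 9.0.
KL = -1.098612 + 9.0 - 0.5 = 7.4014

7.4014


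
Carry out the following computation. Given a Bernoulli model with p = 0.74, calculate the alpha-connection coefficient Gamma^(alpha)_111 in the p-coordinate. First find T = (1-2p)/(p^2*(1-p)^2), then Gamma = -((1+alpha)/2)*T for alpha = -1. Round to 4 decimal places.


Skewness (Amari-Chentsov) tensor: T = (1-2p)/(p^2*(1-p)^2).
p = 0.74, 1-2p = -0.48, p^2 = 0.5476, (1-p)^2 = 0.0676.
T = -0.48/(0.5476 * 0.0676) = -12.966749.
In the p-coordinate, Gamma^(alpha) = Gamma^(0) - (alpha/2)*T with Gamma^(0) = (1/2)*g'(p) = -T/2,
so Gamma^(alpha) = -((1+alpha)/2)*T.
alpha = -1, -(1+alpha)/2 = 0.0.
Gamma = 0.0 * -12.966749 = 0.0000

0.0000


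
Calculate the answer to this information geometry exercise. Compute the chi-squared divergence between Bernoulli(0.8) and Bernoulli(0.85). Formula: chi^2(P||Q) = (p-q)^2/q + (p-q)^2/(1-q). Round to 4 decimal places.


Chi-squared divergence between Bernoulli distributions:
chi^2 = (p-q)^2/q + (p-q)^2/(1-q).
p = 0.8, q = 0.85, p-q = -0.05.
(p-q)^2 = 0.0025.
term1 = 0.0025/0.85 = 0.002941.
term2 = 0.0025/0.15 = 0.016667.
chi^2 = 0.002941 + 0.016667 = 0.0196

0.0196


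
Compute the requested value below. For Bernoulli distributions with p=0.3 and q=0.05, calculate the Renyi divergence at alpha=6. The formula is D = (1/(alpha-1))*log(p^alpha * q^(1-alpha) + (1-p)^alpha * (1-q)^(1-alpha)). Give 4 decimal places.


Renyi divergence of order alpha between Bernoulli distributions:
D = (1/(alpha-1))*log(p^alpha * q^(1-alpha) + (1-p)^alpha * (1-q)^(1-alpha)).
alpha = 6, p = 0.3, q = 0.05.
p^alpha * q^(1-alpha) = 0.3^6 * 0.05^-5 = 2332.8.
(1-p)^alpha * (1-q)^(1-alpha) = 0.7^6 * 0.95^-5 = 0.152044.
sum = 2332.8 + 0.152044 = 2332.952044.
D = (1/5)*log(2332.952044) = 1.5510

1.5510


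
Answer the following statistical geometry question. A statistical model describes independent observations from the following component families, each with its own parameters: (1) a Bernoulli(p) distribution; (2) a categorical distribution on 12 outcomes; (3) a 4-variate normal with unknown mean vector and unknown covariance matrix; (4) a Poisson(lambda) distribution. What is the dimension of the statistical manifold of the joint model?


The dimension of a statistical manifold equals the number of free
(independent) real parameters of the model. For a product of independent
blocks the parameter counts add.
- Bernoulli (p): 1.
- categorical on 12 outcomes (probabilities sum to 1): 12-1 = 11.
- 4-variate normal: 4 (mean) + 4*5/2 = 10 (symmetric covariance) = 14.
- Poisson (lambda): 1.
Total = 1 + 11 + 14 + 1 = 27.
Dimension = 27

27


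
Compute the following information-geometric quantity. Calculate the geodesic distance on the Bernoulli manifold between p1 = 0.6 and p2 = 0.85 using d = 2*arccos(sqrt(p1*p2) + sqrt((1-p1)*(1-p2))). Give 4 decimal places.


Geodesic distance on Bernoulli manifold:
d(p1,p2) = 2*arccos(sqrt(p1*p2) + sqrt((1-p1)*(1-p2))).
sqrt(p1*p2) = sqrt(0.6*0.85) = 0.714143.
sqrt((1-p1)*(1-p2)) = sqrt(0.4*0.15) = 0.244949.
arg = 0.714143 + 0.244949 = 0.959092.
d = 2*arccos(0.959092) = 0.5740

0.5740


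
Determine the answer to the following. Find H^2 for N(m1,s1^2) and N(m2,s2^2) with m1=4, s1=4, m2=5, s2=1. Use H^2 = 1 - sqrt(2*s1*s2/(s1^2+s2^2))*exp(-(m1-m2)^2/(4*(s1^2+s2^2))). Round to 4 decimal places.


Squared Hellinger distance for Gaussians:
H^2 = 1 - sqrt(2*s1*s2/(s1^2+s2^2)) * exp(-(m1-m2)^2/(4*(s1^2+s2^2))).
s1^2 = 16, s2^2 = 1, s1^2+s2^2 = 17.
sqrt(2*4*1/(17)) = 0.685994.
(m1-m2)^2 = (-1)^2 = 1.
exp(-1/(4*17)) = exp(-0.014706) = 0.985402.
H^2 = 1 - 0.685994*0.985402 = 0.3240

0.3240


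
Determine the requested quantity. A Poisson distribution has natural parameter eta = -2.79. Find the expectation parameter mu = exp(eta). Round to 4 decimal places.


Expectation parameter for Poisson exponential family:
mu = exp(eta).
eta = -2.79.
mu = exp(-2.79) = 0.0614

0.0614


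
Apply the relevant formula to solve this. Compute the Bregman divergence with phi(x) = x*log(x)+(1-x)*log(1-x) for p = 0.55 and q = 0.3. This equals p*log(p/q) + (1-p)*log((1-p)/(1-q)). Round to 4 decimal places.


Bregman divergence with negative entropy generator:
D = p*log(p/q) + (1-p)*log((1-p)/(1-q)).
p = 0.55, q = 0.3.
p*log(p/q) = 0.55*log(0.55/0.3) = 0.333375.
(1-p)*log((1-p)/(1-q)) = 0.45*log(0.45/0.7) = -0.198825.
D = 0.333375 + -0.198825 = 0.1345

0.1345


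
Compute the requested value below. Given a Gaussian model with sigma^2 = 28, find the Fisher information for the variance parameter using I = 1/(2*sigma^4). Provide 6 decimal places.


Fisher information for variance: I(sigma^2) = 1/(2*sigma^4).
sigma^2 = 28, so sigma^4 = 784.
I = 1/(2*784) = 1/1568 = 0.000638

0.000638


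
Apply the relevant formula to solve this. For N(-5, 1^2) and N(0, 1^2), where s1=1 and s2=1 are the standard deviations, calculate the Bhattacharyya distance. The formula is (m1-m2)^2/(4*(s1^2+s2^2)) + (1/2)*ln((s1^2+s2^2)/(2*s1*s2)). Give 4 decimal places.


Bhattacharyya distance between two Gaussians:
DB = (m1-m2)^2/(4*(s1^2+s2^2)) + (1/2)*ln((s1^2+s2^2)/(2*s1*s2)).
(m1-m2)^2 = (-5)^2 = 25.
s1^2+s2^2 = 1 + 1 = 2.
term1 = 25/8 = 3.125.
term2 = 0.5*ln(2/2.0) = 0.0.
DB = 3.125 + 0.0 = 3.1250

3.1250


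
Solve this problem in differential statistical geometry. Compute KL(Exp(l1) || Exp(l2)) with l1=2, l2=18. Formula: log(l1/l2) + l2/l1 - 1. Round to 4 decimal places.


KL divergence for exponential family:
KL = log(l1/l2) + l2/l1 - 1.
log(2/18) = -2.197225.
18/2 = 9.0.
KL = -2.197225 + 9.0 - 1 = 5.8028

5.8028


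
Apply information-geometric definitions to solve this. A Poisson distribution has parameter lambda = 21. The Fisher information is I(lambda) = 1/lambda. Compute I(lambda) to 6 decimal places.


Fisher information for Poisson: I(lambda) = 1/lambda.
lambda = 21.
I(lambda) = 1/21 = 0.047619

0.047619


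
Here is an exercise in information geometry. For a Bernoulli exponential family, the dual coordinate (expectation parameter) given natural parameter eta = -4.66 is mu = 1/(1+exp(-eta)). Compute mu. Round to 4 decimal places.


Dual coordinate (expectation parameter) for Bernoulli:
mu = 1/(1+exp(-eta)).
eta = -4.66.
exp(-eta) = exp(4.66) = 105.636082.
mu = 1/(1+105.636082) = 0.0094

0.0094


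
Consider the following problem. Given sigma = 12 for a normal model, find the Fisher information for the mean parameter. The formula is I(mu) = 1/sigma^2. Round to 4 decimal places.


The Fisher information for the mean of a normal distribution is I(mu) = 1/sigma^2.
sigma = 12, so sigma^2 = 144.
I(mu) = 1/144 = 0.0069

0.0069


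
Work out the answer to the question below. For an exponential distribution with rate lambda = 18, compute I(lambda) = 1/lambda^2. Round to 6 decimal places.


Fisher information for exponential: I(lambda) = 1/lambda^2.
lambda = 18, lambda^2 = 324.
I = 1/324 = 0.003086

0.003086


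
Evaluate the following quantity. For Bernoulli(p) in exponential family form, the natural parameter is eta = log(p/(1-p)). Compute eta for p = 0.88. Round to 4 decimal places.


Natural parameter for Bernoulli: eta = log(p/(1-p)).
p = 0.88, 1-p = 0.12.
p/(1-p) = 7.333333.
eta = log(7.333333) = 1.9924

1.9924


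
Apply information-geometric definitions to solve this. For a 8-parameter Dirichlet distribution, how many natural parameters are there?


Exponential family dimension calculation:
Dirichlet with 8 components has 8 natural parameters.

8


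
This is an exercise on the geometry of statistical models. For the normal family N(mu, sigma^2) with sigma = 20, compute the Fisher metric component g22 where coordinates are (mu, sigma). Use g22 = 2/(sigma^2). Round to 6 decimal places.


For the 2-parameter normal family, the Fisher metric has:
  g11 = 1/sigma^2, g22 = 2/sigma^2.
sigma = 20, sigma^2 = 400.
g22 = 0.005000

0.005000


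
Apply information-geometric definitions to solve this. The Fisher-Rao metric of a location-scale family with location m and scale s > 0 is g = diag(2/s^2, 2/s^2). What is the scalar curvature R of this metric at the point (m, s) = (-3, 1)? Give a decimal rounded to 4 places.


The metric has the form g = (A dm^2 + B ds^2)/s^2 with A = 2, B = 2.
Substitute u = sqrt(A/B)*m: g = B*(du^2 + ds^2)/s^2, i.e. B times the
Poincare upper half-plane metric, which has constant Gaussian curvature -1.
Scaling a 2D metric by a constant c divides the Gaussian curvature by c,
so K = -1/B = -1/(2) = -0.5000 everywhere (the point (m, s) = (-3, 1) is irrelevant:
the curvature is constant).
Scalar curvature in dimension 2: R = 2K = -2/(2) = -1.0000.

-1.0000


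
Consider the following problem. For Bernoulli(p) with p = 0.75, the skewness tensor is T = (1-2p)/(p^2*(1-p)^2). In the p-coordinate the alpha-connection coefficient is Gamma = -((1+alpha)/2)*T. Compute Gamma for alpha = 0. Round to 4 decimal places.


Skewness (Amari-Chentsov) tensor: T = (1-2p)/(p^2*(1-p)^2).
p = 0.75, 1-2p = -0.5, p^2 = 0.5625, (1-p)^2 = 0.0625.
T = -0.5/(0.5625 * 0.0625) = -14.222222.
In the p-coordinate, Gamma^(alpha) = Gamma^(0) - (alpha/2)*T with Gamma^(0) = (1/2)*g'(p) = -T/2,
so Gamma^(alpha) = -((1+alpha)/2)*T.
alpha = 0, -(1+alpha)/2 = -0.5.
Gamma = -0.5 * -14.222222 = 7.1111

7.1111


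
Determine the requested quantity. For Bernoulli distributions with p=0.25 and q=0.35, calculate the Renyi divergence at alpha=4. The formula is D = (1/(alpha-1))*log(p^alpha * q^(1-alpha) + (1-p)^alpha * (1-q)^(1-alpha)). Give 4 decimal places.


Renyi divergence of order alpha between Bernoulli distributions:
D = (1/(alpha-1))*log(p^alpha * q^(1-alpha) + (1-p)^alpha * (1-q)^(1-alpha)).
alpha = 4, p = 0.25, q = 0.35.
p^alpha * q^(1-alpha) = 0.25^4 * 0.35^-3 = 0.091108.
(1-p)^alpha * (1-q)^(1-alpha) = 0.75^4 * 0.65^-3 = 1.152139.
sum = 0.091108 + 1.152139 = 1.243247.
D = (1/3)*log(1.243247) = 0.0726

0.0726


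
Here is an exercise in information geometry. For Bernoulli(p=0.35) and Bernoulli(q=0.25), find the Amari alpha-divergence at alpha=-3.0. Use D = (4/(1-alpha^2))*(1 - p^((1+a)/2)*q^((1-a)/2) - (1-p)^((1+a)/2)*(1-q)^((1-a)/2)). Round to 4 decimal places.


Amari alpha-divergence:
D = (4/(1-alpha^2))*(1 - p^((1+a)/2)*q^((1-a)/2) - (1-p)^((1+a)/2)*(1-q)^((1-a)/2)).
alpha = -3.0, p = 0.35, q = 0.25.
e1 = (1+alpha)/2 = -1.0, e2 = (1-alpha)/2 = 2.0.
t1 = p^e1 * q^e2 = 0.35^-1.0 * 0.25^2.0 = 0.178571.
t2 = (1-p)^e1 * (1-q)^e2 = 0.65^-1.0 * 0.75^2.0 = 0.865385.
4/(1-alpha^2) = -0.5.
D = -0.5*(1 - 0.178571 - 0.865385) = 0.0220

0.0220


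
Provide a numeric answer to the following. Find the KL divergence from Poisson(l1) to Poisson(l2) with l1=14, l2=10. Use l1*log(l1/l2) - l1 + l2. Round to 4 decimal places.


KL divergence for Poisson:
KL = l1*log(l1/l2) - l1 + l2.
l1 = 14, l2 = 10.
log(14/10) = 0.336472.
l1*log(l1/l2) = 14 * 0.336472 = 4.710611.
KL = 4.710611 - 14 + 10 = 0.7106

0.7106


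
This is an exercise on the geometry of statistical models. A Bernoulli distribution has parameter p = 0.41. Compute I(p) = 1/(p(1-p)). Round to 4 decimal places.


For Bernoulli(p), Fisher information is I(p) = 1/(p*(1-p)).
p = 0.41, 1-p = 0.59.
p*(1-p) = 0.2419.
I(p) = 1/0.2419 = 4.1339

4.1339


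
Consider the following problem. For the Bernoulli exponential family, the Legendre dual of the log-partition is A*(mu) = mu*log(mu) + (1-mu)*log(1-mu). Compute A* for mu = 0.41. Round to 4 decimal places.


Legendre transform for Bernoulli:
A*(mu) = mu*log(mu) + (1-mu)*log(1-mu).
mu = 0.41, 1-mu = 0.59.
mu*log(mu) = 0.41*log(0.41) = -0.365555.
(1-mu)*log(1-mu) = 0.59*log(0.59) = -0.311303.
A* = -0.365555 + -0.311303 = -0.6769

-0.6769


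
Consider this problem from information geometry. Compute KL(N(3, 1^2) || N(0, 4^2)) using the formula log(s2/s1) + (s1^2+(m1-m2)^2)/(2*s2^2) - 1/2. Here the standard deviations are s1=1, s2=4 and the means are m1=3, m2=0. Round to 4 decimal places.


KL divergence between normal distributions:
KL = log(s2/s1) + (s1^2 + (m1-m2)^2)/(2*s2^2) - 1/2.
log(4/1) = 1.386294.
(1^2 + (3-0)^2)/(2*4^2) = (1 + 9)/32 = 0.3125.
KL = 1.386294 + 0.3125 - 0.5 = 1.1988

1.1988


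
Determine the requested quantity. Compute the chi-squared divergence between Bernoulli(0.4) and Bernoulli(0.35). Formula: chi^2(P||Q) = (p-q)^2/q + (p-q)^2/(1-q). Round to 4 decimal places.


Chi-squared divergence between Bernoulli distributions:
chi^2 = (p-q)^2/q + (p-q)^2/(1-q).
p = 0.4, q = 0.35, p-q = 0.05.
(p-q)^2 = 0.0025.
term1 = 0.0025/0.35 = 0.007143.
term2 = 0.0025/0.65 = 0.003846.
chi^2 = 0.007143 + 0.003846 = 0.0110

0.0110


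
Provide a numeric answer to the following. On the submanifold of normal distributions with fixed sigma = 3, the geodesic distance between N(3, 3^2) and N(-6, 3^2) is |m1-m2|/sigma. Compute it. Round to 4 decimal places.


On the fixed-variance normal subfamily, geodesic distance = |m1-m2|/sigma.
|3 - -6| = 9.
sigma = 3.
d = 9/3 = 3.0000

3.0000


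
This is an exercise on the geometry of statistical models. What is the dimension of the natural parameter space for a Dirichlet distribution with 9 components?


Exponential family dimension calculation:
Dirichlet with 9 components has 9 natural parameters.

9


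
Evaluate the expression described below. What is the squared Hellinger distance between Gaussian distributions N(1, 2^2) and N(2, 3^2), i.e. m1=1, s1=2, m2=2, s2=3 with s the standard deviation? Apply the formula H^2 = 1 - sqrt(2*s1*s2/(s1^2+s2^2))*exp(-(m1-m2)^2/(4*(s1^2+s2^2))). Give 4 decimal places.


Squared Hellinger distance for Gaussians:
H^2 = 1 - sqrt(2*s1*s2/(s1^2+s2^2)) * exp(-(m1-m2)^2/(4*(s1^2+s2^2))).
s1^2 = 4, s2^2 = 9, s1^2+s2^2 = 13.
sqrt(2*2*3/(13)) = 0.960769.
(m1-m2)^2 = (-1)^2 = 1.
exp(-1/(4*13)) = exp(-0.019231) = 0.980953.
H^2 = 1 - 0.960769*0.980953 = 0.0575

0.0575


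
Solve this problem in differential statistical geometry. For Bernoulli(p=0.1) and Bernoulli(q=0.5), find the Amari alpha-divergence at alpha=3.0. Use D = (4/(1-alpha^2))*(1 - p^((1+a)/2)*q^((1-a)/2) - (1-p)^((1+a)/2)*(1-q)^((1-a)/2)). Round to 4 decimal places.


Amari alpha-divergence:
D = (4/(1-alpha^2))*(1 - p^((1+a)/2)*q^((1-a)/2) - (1-p)^((1+a)/2)*(1-q)^((1-a)/2)).
alpha = 3.0, p = 0.1, q = 0.5.
e1 = (1+alpha)/2 = 2.0, e2 = (1-alpha)/2 = -1.0.
t1 = p^e1 * q^e2 = 0.1^2.0 * 0.5^-1.0 = 0.02.
t2 = (1-p)^e1 * (1-q)^e2 = 0.9^2.0 * 0.5^-1.0 = 1.62.
4/(1-alpha^2) = -0.5.
D = -0.5*(1 - 0.02 - 1.62) = 0.3200

0.3200


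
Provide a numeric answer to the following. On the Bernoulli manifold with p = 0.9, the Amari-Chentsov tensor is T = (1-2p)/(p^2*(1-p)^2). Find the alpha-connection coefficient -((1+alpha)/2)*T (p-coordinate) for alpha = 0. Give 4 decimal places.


Skewness (Amari-Chentsov) tensor: T = (1-2p)/(p^2*(1-p)^2).
p = 0.9, 1-2p = -0.8, p^2 = 0.81, (1-p)^2 = 0.01.
T = -0.8/(0.81 * 0.01) = -98.765432.
In the p-coordinate, Gamma^(alpha) = Gamma^(0) - (alpha/2)*T with Gamma^(0) = (1/2)*g'(p) = -T/2,
so Gamma^(alpha) = -((1+alpha)/2)*T.
alpha = 0, -(1+alpha)/2 = -0.5.
Gamma = -0.5 * -98.765432 = 49.3827

49.3827


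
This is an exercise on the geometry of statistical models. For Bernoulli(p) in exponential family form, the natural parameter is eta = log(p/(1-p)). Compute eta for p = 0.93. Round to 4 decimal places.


Natural parameter for Bernoulli: eta = log(p/(1-p)).
p = 0.93, 1-p = 0.07.
p/(1-p) = 13.285714.
eta = log(13.285714) = 2.5867

2.5867


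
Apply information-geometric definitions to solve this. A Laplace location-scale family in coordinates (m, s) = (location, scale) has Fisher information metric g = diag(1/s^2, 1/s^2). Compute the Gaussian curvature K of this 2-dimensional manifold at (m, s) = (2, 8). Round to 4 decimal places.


The metric has the form g = (A dm^2 + B ds^2)/s^2 with A = 1, B = 1.
Substitute u = sqrt(A/B)*m: g = B*(du^2 + ds^2)/s^2, i.e. B times the
Poincare upper half-plane metric, which has constant Gaussian curvature -1.
Scaling a 2D metric by a constant c divides the Gaussian curvature by c,
so K = -1/B = -1/(1) = -1.0000 everywhere (the point (m, s) = (2, 8) is irrelevant:
the curvature is constant).
The requested Gaussian curvature is K = -1.0000.

-1.0000


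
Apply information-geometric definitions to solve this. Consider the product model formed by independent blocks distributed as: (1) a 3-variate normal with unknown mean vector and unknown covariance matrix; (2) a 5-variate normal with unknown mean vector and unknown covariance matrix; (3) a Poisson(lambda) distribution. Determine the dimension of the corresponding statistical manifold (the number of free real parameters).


The dimension of a statistical manifold equals the number of free
(independent) real parameters of the model. For a product of independent
blocks the parameter counts add.
- 3-variate normal: 3 (mean) + 3*4/2 = 6 (symmetric covariance) = 9.
- 5-variate normal: 5 (mean) + 5*6/2 = 15 (symmetric covariance) = 20.
- Poisson (lambda): 1.
Total = 9 + 20 + 1 = 30.
Dimension = 30

30


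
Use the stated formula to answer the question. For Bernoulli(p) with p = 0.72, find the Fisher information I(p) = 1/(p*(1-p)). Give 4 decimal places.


For Bernoulli(p), Fisher information is I(p) = 1/(p*(1-p)).
p = 0.72, 1-p = 0.28.
p*(1-p) = 0.2016.
I(p) = 1/0.2016 = 4.9603

4.9603


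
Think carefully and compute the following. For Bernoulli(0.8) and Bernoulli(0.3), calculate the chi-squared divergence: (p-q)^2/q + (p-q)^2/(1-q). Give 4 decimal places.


Chi-squared divergence between Bernoulli distributions:
chi^2 = (p-q)^2/q + (p-q)^2/(1-q).
p = 0.8, q = 0.3, p-q = 0.5.
(p-q)^2 = 0.25.
term1 = 0.25/0.3 = 0.833333.
term2 = 0.25/0.7 = 0.357143.
chi^2 = 0.833333 + 0.357143 = 1.1905

1.1905


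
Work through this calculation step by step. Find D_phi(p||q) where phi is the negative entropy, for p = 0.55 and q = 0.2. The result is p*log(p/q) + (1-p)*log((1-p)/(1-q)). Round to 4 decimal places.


Bregman divergence with negative entropy generator:
D = p*log(p/q) + (1-p)*log((1-p)/(1-q)).
p = 0.55, q = 0.2.
p*log(p/q) = 0.55*log(0.55/0.2) = 0.556381.
(1-p)*log((1-p)/(1-q)) = 0.45*log(0.45/0.8) = -0.258914.
D = 0.556381 + -0.258914 = 0.2975

0.2975


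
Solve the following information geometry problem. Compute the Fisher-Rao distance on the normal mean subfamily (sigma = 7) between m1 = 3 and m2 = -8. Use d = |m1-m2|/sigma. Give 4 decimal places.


On the fixed-variance normal subfamily, geodesic distance = |m1-m2|/sigma.
|3 - -8| = 11.
sigma = 7.
d = 11/7 = 1.5714

1.5714
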